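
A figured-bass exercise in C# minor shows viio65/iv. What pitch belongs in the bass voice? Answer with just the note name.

The applied chord viio65/iv is rooted on E#: E#-G#-B-D.
The figure 65 means first inversion — the third is in the bass.

G#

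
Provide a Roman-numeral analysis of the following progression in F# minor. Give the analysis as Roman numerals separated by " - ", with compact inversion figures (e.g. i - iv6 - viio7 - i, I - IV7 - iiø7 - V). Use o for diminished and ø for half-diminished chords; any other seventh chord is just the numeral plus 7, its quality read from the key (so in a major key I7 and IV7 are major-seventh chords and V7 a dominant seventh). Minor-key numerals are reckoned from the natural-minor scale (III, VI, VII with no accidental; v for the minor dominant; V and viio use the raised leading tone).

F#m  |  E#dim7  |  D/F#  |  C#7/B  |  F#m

i - viio7 - VI6 - V42 - i

F#m: minor triad on F# = scale degree 1 → i.
E#dim7: root E# is the leading tone; fully diminished seventh chord there is viio7.
D/F#: root D is the submediant; major triad there is VI6.
C#7/B: dominant seventh chord on C# = scale degree 5 → V42.
F#m: root F# is the tonic; minor triad there is i.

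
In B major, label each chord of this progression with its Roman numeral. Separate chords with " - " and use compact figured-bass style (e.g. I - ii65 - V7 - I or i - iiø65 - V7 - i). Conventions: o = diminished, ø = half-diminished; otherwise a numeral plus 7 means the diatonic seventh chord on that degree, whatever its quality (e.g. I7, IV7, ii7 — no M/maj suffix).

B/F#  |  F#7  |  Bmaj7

I64 - V7 - I7

B/F#: major triad on B = scale degree 1 → I64.
F#7 has root F#, degree 5 in B major, so V7.
Bmaj7 has root B, degree 1 in B major, so I7.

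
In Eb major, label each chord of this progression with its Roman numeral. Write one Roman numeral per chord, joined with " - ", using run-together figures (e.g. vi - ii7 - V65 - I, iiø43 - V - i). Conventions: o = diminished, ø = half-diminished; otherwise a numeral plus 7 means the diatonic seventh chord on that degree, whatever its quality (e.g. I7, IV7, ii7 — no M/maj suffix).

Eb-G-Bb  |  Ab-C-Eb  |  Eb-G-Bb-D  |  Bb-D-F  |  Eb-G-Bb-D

I - IV - I7 - V - I7

Eb-G-Bb: major triad on Eb = scale degree 1 → I.
Ab-C-Eb: root Ab is the subdominant; major triad there is IV.
Eb-G-Bb-D: root Eb is the tonic; major seventh chord there is I7.
Bb-D-F has root Bb, degree 5 in Eb major, so V.
Eb-G-Bb-D: major seventh chord on Eb = scale degree 1 → I7.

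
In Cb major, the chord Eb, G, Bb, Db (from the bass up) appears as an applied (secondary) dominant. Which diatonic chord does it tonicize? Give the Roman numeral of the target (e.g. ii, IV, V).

vi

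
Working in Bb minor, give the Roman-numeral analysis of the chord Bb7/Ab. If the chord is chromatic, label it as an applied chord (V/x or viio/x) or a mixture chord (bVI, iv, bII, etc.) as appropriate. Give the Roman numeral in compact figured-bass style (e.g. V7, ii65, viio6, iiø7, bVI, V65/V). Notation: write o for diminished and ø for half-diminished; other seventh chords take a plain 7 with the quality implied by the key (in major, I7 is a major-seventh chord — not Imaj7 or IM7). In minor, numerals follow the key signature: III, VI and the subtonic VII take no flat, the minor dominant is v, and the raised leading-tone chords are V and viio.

V42/iv

The pitches Bb-D-F-Ab form a dominant seventh chord rooted on Bb.
Bb is not a diatonic chord root with this quality in Bb minor, but it lies a perfect fifth above Eb (iv), so the chord functions as an applied dominant of iv.
With Ab in the bass the chord is in third inversion, so the figured bass is 42.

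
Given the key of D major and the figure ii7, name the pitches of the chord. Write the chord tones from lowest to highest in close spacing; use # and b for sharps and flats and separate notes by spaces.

The numeral's case and figure indicate a minor seventh chord. In D major its root, the supertonic, is E.
Stacking thirds from E gives E-G-B-D.

E G B D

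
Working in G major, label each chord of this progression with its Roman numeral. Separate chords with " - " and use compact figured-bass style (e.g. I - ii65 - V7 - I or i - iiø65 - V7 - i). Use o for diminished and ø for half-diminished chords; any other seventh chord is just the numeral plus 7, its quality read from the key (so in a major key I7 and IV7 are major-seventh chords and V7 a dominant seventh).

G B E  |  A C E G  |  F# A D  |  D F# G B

vi6 - ii7 - V6 - I43

G-B-E has root E, degree 6 in G major, so vi6.
A-C-E-G: root A is the supertonic; minor seventh chord there is ii7.
F#-A-D: root D is the dominant; major triad there is V6.
D-F#-G-B: root G is the tonic; major seventh chord there is I43.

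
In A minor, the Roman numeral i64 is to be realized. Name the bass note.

E

i in A minor has root A; the chord is A-C-E.
The figure 64 means second inversion — the fifth is in the bass.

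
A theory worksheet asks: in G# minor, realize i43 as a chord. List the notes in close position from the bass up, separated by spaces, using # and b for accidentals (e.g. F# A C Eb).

In G# minor, scale degree 1 is G#, and the diatonic chord built there is a minor seventh chord.
That chord is spelled G#-B-D#-F#.
The figured bass 43 indicates second inversion, placing the fifth (D#) in the bass: D#-F#-G#-B.

D# F# G# B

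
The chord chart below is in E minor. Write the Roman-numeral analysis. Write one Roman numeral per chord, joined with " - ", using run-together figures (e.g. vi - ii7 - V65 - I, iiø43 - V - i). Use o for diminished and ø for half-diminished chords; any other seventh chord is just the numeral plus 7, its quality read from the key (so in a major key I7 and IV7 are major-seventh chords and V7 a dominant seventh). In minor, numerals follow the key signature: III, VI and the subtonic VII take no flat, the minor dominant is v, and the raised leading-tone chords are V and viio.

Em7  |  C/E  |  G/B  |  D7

i7 - VI6 - III6 - VII7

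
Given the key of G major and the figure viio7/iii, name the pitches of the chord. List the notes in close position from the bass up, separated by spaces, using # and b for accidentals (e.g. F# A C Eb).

A# C# E G

The slash marks an applied leading-tone chord: viio of iii. In G major, iii is B, so the leading tone to it is A#, a half step below.
Building a fully diminished seventh chord on A# gives A#-C#-E-G.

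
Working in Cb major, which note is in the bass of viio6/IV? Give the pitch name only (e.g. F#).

The applied chord viio6/IV is rooted on Eb: Eb-Gb-Bbb.
The figure 6 means first inversion — the third is in the bass.

Gb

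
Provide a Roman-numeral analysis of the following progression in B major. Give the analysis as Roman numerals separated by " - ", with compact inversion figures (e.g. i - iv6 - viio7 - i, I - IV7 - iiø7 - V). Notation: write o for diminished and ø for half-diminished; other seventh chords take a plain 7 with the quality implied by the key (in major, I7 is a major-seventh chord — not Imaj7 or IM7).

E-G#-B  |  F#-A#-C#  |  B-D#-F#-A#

E-G#-B: root E is the subdominant; major triad there is IV.
F#-A#-C#: root F# is the dominant; major triad there is V.
B-D#-F#-A#: major seventh chord on B = scale degree 1 → I7.

IV - V - I7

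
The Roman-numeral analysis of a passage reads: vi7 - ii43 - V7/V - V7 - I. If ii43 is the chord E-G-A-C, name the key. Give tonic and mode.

G major

The chord Am7/E is a minor seventh chord rooted on A; its label is ii43.
If A is scale degree 2 and the mode makes that degree carry a minor seventh chord, the tonic is G and the mode is major.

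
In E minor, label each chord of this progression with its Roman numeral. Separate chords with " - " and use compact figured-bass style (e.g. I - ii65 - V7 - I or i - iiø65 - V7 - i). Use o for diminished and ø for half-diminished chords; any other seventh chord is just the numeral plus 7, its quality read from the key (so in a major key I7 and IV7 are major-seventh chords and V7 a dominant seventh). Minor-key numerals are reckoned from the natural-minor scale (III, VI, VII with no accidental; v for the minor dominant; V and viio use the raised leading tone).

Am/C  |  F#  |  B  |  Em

Am/C has root A, degree 4 in E minor, so iv6.
F#: a major triad on F#, the applied dominant of V → V/V.
B: root B is the dominant; major triad there is V.
Em: minor triad on E = scale degree 1 → i.

iv6 - V/V - V - i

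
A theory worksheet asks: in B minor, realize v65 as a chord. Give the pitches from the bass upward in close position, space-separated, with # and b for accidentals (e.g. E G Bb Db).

A C# E F#

In B minor, scale degree 5 is F#, and the diatonic chord built there is a minor seventh chord.
Stacking thirds from F# gives F#-A-C#-E.
The figured bass 65 indicates first inversion, placing the third (A) in the bass: A-C#-E-F#.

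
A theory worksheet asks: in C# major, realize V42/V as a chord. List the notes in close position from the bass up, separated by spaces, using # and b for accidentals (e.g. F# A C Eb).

C# D# F## A#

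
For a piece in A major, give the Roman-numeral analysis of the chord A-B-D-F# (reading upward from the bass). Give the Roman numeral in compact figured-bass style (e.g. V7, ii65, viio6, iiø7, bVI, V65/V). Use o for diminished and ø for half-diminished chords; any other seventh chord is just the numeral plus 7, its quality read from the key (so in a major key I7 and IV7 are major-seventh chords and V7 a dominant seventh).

ii42

The pitches B-D-F#-A form a minor seventh chord rooted on B.
B is scale degree 2 in A major, and a minor seventh chord on that degree is written ii7.
With A in the bass the chord is in third inversion, so the figured bass is 42.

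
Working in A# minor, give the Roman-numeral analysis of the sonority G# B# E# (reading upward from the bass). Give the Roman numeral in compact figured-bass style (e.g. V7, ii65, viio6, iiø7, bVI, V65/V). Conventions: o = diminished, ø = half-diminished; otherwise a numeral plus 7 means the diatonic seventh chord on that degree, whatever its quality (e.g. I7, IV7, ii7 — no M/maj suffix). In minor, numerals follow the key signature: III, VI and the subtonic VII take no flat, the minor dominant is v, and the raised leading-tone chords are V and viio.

Stacked in thirds the chord is E#-G#-B#: a minor triad on E#.
In A# minor, E# is the dominant; the diatonic minor triad there is v.
With G# in the bass the chord is in first inversion, so the figured bass is 6.

v6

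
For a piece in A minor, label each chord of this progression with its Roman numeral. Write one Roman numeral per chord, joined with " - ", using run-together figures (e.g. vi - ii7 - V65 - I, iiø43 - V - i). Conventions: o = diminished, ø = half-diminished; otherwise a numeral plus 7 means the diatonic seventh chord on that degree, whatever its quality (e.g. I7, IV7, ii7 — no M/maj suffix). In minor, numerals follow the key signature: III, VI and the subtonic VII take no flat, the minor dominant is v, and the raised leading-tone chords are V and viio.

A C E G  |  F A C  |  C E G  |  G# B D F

A-C-E-G has root A, degree 1 in A minor, so i7.
F-A-C: major triad on F = scale degree 6 → VI.
C-E-G: root C is the mediant; major triad there is III.
G#-B-D-F: fully diminished seventh chord on G# = scale degree 7 → viio7.

i7 - VI - III - viio7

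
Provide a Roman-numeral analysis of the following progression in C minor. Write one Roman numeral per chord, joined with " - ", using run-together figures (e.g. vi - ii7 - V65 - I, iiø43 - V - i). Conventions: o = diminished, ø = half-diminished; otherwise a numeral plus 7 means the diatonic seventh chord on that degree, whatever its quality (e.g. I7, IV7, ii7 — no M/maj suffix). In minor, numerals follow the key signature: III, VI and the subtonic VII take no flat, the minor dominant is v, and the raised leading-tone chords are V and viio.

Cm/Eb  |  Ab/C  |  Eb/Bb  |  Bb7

Cm/Eb has root C, degree 1 in C minor, so i6.
Ab/C: major triad on Ab = scale degree 6 → VI6.
Eb/Bb: root Eb is the mediant; major triad there is III64.
Bb7: dominant seventh chord on Bb = scale degree 7 → VII7.

i6 - VI6 - III64 - VII7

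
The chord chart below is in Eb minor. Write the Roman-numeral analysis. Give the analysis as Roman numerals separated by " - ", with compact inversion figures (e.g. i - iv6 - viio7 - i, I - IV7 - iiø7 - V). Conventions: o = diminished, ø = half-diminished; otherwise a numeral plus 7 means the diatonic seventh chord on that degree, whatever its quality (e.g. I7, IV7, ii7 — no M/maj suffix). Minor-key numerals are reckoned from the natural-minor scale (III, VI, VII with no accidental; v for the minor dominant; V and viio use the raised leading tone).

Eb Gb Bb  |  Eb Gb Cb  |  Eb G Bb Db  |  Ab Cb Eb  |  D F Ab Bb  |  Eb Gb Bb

Eb-Gb-Bb has root Eb, degree 1 in Eb minor, so i.
Eb-Gb-Cb has root Cb, degree 6 in Eb minor, so VI6.
Eb-G-Bb-Db: a dominant seventh chord on Eb, the applied dominant of iv → V7/iv.
Ab-Cb-Eb: minor triad on Ab = scale degree 4 → iv.
D-F-Ab-Bb: root Bb is the dominant; dominant seventh chord there is V65.
Eb-Gb-Bb: minor triad on Eb = scale degree 1 → i.

i - VI6 - V7/iv - iv - V65 - i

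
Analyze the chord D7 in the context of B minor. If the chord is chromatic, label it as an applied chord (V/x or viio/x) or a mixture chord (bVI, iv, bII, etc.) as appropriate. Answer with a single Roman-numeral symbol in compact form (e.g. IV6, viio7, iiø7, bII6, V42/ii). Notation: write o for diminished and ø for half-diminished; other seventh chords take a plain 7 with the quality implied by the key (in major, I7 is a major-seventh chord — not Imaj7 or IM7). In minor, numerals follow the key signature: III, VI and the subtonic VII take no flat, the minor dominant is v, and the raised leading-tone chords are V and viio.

V7/VI

The pitches D-F#-A-C form a dominant seventh chord rooted on D.
D is not a diatonic chord root with this quality in B minor, but it lies a perfect fifth above G (VI), so the chord functions as an applied dominant of VI.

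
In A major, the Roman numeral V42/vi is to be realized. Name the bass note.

The applied chord V42/vi is rooted on C#: C#-E#-G#-B.
The figure 42 means third inversion — the seventh is in the bass.

B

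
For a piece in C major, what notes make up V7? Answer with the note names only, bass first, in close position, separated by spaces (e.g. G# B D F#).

In C major, scale degree 5 is G, and the diatonic chord built there is a dominant seventh chord.
That chord is spelled G-B-D-F.

G B D F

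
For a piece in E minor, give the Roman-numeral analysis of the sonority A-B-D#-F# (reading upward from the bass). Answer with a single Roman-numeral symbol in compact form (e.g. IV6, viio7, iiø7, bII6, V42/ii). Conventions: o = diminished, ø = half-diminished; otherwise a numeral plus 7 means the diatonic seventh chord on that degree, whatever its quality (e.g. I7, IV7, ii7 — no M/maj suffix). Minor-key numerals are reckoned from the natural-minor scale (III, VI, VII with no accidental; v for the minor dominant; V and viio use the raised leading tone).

V42

The pitches B-D#-F#-A form a dominant seventh chord rooted on B.
B is scale degree 5 in E minor, and a dominant seventh chord on that degree is written V7.
With A in the bass the chord is in third inversion, so the figured bass is 42.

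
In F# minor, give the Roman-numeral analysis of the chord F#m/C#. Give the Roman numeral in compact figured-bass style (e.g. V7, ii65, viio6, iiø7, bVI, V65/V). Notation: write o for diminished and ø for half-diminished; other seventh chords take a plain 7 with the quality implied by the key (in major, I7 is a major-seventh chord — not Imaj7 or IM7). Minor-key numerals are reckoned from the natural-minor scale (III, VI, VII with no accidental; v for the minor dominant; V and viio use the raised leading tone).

i64

The pitches F#-A-C# form a minor triad rooted on F#.
F# is scale degree 1 in F# minor, and a minor triad on that degree is written i.
With C# in the bass the chord is in second inversion, so the figured bass is 64.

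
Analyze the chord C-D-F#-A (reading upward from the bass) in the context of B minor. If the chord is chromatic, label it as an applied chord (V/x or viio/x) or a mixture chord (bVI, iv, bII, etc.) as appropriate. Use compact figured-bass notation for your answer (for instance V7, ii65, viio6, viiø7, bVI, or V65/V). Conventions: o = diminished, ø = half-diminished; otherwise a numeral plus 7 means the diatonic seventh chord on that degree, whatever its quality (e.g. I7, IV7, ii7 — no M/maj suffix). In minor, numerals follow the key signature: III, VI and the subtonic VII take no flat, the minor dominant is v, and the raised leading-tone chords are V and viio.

The pitches D-F#-A-C form a dominant seventh chord rooted on D.
D is not a diatonic chord root with this quality in B minor, but it lies a perfect fifth above G (VI), so the chord functions as an applied dominant of VI.
With C in the bass the chord is in third inversion, so the figured bass is 42.

V42/VI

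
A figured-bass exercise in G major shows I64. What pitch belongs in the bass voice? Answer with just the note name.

I in G major has root G; the chord is G-B-D.
The figure 64 means second inversion — the fifth is in the bass.

D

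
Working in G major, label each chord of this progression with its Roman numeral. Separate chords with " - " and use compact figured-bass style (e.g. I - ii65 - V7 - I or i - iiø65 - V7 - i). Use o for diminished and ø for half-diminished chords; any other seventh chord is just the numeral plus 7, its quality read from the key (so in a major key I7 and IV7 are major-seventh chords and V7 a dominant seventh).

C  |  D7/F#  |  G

IV - V65 - I

C has root C, degree 4 in G major, so IV.
D7/F#: root D is the dominant; dominant seventh chord there is V65.
G has root G, degree 1 in G major, so I.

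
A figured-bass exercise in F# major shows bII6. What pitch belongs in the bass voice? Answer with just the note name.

bII in F# major has root G; the chord is G-B-D.
The figure 6 means first inversion — the third is in the bass.

B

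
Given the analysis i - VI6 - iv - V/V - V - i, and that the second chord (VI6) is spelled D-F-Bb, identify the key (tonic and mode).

The chord Bb/D is a major triad rooted on Bb; its label is VI6.
Counting down 5 scale steps from Bb places the tonic on D; a major triad on degree 6 is diatonic only in minor.

D minor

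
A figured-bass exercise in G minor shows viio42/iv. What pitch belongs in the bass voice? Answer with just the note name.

Ab

The applied chord viio42/iv is rooted on B: B-D-F-Ab.
The figure 42 means third inversion — the seventh is in the bass.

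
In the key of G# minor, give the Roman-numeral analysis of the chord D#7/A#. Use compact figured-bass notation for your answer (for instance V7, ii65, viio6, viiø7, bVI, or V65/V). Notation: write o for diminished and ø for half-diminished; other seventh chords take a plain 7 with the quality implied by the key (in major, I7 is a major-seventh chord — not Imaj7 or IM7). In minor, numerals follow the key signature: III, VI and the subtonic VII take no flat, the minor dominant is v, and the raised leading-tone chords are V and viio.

V43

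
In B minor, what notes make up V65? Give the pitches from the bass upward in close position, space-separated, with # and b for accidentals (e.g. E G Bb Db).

A# C# E F#

In B minor, the dominant is F#. The dominant is major (leading tone raised), so V is a dominant seventh chord.
That chord is spelled F#-A#-C#-E.
With the 65 figure the chord is in first inversion; from the bass A# upward in close position it reads A#-C#-E-F#.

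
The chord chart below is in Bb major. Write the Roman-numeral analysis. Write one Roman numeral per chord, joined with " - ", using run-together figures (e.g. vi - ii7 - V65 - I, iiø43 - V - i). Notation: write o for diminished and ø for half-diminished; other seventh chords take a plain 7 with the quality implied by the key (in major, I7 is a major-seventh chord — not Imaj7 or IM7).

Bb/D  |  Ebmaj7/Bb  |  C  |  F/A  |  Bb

I6 - IV43 - V/V - V6 - I

Bb/D: major triad on Bb = scale degree 1 → I6.
Ebmaj7/Bb: root Eb is the subdominant; major seventh chord there is IV43.
C is the secondary dominant of V (major triad on C): V/V.
F/A: major triad on F = scale degree 5 → V6.
Bb has root Bb, degree 1 in Bb major, so I.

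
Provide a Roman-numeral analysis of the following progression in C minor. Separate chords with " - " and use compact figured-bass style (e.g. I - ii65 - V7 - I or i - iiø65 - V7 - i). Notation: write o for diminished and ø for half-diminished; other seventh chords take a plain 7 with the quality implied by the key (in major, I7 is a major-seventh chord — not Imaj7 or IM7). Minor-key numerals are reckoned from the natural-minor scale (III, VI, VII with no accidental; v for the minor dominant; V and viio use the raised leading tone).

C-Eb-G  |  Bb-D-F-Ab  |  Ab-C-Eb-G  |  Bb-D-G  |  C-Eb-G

C-Eb-G: root C is the tonic; minor triad there is i.
Bb-D-F-Ab: root Bb is the subtonic; dominant seventh chord there is VII7.
Ab-C-Eb-G has root Ab, degree 6 in C minor, so VI7.
Bb-D-G: root G is the dominant; minor triad there is v6.
C-Eb-G has root C, degree 1 in C minor, so i.

i - VII7 - VI7 - v6 - i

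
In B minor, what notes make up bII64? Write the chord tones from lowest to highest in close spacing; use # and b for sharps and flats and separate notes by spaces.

G C E

Scale degree 2 in B minor is C#; lowering it a half step gives C. bII64 is the Neapolitan chord — a major triad on the lowered second degree.
So the chord is C-E-G, a major triad.
With the 64 figure the chord is in second inversion; from the bass G upward in close position it reads G-C-E.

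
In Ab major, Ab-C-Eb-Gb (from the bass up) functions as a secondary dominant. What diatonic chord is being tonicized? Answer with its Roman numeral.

IV

The chord is a dominant seventh chord on Ab.
A dominant resolves down a perfect fifth: Ab → Db. In Ab major, Db is scale degree 4, i.e. IV.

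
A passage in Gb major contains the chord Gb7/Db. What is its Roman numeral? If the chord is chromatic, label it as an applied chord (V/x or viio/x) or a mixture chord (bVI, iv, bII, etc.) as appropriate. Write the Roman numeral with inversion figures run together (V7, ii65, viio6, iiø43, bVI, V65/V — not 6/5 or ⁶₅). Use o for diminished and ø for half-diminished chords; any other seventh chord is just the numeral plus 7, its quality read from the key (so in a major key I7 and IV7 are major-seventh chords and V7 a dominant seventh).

V43/IV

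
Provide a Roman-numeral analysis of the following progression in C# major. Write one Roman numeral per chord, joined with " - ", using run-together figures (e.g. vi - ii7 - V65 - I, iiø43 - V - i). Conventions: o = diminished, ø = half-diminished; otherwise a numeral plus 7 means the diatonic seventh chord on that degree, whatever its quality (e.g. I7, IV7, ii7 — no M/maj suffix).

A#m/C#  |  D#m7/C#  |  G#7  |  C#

vi6 - ii42 - V7 - I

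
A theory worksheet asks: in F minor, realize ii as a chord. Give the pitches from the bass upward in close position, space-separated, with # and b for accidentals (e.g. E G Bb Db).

ii is the minor supertonic, borrowed from the parallel major (the Dorian ii). In F minor that root is G.
So the chord is G-Bb-D, a minor triad.

G Bb D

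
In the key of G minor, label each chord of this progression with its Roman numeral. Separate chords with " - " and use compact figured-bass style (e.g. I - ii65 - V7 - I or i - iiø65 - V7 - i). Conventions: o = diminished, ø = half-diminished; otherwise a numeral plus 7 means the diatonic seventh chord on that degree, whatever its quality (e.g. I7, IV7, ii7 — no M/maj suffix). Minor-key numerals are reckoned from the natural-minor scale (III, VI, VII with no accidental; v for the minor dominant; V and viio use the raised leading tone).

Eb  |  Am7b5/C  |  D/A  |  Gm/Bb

Eb: major triad on Eb = scale degree 6 → VI.
Am7b5/C has root A, degree 2 in G minor, so iiø65.
D/A: major triad on D = scale degree 5 → V64.
Gm/Bb has root G, degree 1 in G minor, so i6.

VI - iiø65 - V64 - i6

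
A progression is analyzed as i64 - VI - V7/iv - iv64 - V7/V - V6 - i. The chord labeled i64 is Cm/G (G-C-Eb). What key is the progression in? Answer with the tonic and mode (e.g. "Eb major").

The chord Cm/G is a minor triad rooted on C; its label is i64.
If C is scale degree 1 and the mode makes that degree carry a minor triad, the tonic is C and the mode is minor.

C minor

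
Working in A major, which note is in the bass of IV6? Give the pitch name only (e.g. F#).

IV in A major has root D; the chord is D-F#-A.
The figure 6 means first inversion — the third is in the bass.

F#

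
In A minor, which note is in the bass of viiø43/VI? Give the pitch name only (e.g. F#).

Bb

The applied chord viiø43/VI is rooted on E: E-G-Bb-D.
The figure 43 means second inversion — the fifth is in the bass.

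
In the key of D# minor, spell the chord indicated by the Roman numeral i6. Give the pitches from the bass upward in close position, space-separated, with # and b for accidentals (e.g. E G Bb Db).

F# A# D#

In D# minor, the first degree is D#, and the diatonic chord built there is a minor triad.
That chord is spelled D#-F#-A#.
With the 6 figure the chord is in first inversion; from the bass F# upward in close position it reads F#-A#-D#.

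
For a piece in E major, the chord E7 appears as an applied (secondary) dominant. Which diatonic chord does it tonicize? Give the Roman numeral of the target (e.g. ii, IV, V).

The chord is a dominant seventh chord on E.
A dominant resolves down a perfect fifth: E → A. In E major, A is scale degree 4, i.e. IV.

IV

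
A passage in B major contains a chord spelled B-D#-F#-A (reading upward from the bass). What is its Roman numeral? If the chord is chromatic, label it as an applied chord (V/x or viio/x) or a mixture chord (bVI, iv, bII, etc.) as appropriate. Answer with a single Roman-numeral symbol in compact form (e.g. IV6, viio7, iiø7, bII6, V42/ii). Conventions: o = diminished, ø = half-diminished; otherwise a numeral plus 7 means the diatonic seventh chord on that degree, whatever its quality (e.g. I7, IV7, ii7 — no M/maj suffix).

V7/IV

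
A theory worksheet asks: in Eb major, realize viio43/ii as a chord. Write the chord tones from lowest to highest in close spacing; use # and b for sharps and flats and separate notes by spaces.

Bb Db E G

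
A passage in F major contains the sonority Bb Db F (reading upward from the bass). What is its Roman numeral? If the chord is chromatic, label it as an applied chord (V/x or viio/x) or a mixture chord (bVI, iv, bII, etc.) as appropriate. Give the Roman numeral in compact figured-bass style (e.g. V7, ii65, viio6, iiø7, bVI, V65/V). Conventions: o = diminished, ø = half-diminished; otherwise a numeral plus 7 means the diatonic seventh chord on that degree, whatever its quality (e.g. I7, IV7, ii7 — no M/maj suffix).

iv

Stacked in thirds the chord is Bb-Db-F: a minor triad on Bb.
Bb is the fourth degree of F major. This is the minor subdominant, borrowed from the parallel minor.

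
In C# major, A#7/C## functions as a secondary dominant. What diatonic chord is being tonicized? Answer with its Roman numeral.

ii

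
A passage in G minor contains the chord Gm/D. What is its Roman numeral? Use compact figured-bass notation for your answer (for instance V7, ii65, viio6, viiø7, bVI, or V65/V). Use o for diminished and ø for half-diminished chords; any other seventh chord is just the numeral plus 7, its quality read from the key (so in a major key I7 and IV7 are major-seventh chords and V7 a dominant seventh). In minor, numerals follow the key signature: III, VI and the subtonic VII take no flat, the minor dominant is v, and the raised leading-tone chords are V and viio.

Stacked in thirds the chord is G-Bb-D: a minor triad on G.
G is scale degree 1 in G minor, and a minor triad on that degree is written i.
With D in the bass the chord is in second inversion, so the figured bass is 64.

i64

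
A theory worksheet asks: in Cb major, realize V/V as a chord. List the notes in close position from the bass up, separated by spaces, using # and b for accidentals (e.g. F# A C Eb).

Db F Ab

V/V is a secondary dominant — the dominant triad of V. V in Cb major is Gb, so the applied chord's root is Db, a perfect fifth above.
Building a major triad on Db gives Db-F-Ab.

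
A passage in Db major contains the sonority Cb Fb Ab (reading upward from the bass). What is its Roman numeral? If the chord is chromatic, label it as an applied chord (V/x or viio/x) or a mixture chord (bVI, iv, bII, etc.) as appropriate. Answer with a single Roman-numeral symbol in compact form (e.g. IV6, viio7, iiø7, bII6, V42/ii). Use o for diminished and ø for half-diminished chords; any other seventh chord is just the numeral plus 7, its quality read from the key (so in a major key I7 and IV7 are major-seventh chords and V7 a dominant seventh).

bIII64

Stacked in thirds the chord is Fb-Ab-Cb: a major triad on Fb.
Fb is the lowered third degree of Db major (diatonic 3 would be F). This is a major triad on the lowered third degree, borrowed from the parallel minor.
With Cb in the bass the chord is in second inversion, so the figured bass is 64.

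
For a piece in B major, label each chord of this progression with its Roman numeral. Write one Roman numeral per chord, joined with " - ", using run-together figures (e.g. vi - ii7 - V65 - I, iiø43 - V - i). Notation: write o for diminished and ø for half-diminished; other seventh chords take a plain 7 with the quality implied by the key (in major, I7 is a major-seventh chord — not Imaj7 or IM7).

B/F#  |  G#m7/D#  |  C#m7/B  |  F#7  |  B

B/F# has root B, degree 1 in B major, so I64.
G#m7/D#: root G# is the submediant; minor seventh chord there is vi43.
C#m7/B: minor seventh chord on C# = scale degree 2 → ii42.
F#7: root F# is the dominant; dominant seventh chord there is V7.
B has root B, degree 1 in B major, so I.

I64 - vi43 - ii42 - V7 - I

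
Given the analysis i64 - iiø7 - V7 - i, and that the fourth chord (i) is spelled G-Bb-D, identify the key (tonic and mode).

G minor

The chord Gm is a minor triad rooted on G; its label is i.
If G is scale degree 1 and the mode makes that degree carry a minor triad, the tonic is G and the mode is minor.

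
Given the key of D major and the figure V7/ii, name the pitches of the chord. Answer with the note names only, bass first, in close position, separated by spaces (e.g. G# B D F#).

The slash means an applied dominant: we want the dominant of ii. In D major, ii is E minor, and its dominant is built on B.
Building a dominant seventh chord on B gives B-D#-F#-A.

B D# F# A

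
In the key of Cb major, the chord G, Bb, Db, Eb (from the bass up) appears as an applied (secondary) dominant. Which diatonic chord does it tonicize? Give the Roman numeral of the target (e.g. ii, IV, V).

The chord is a dominant seventh chord on Eb.
A dominant resolves down a perfect fifth: Eb → Ab. In Cb major, Ab is scale degree 6, i.e. vi.

vi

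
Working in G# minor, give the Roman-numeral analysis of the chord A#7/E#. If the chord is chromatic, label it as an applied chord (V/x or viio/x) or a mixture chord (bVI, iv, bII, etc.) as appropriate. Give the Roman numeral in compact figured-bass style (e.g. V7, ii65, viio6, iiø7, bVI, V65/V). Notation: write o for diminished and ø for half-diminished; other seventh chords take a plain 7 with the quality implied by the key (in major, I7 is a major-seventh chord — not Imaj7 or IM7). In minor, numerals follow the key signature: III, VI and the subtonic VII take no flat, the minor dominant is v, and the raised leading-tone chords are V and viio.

V43/V

The pitches A#-C##-E#-G# form a dominant seventh chord rooted on A#.
A# is not a diatonic chord root with this quality in G# minor, but it lies a perfect fifth above D# (V), so the chord functions as an applied dominant of V.
With E# in the bass the chord is in second inversion, so the figured bass is 43.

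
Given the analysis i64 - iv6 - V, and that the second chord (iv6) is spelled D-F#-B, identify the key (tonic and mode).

The anchor chord is a minor triad on B, labeled iv6.
Counting down 3 scale steps from B places the tonic on F#; a minor triad on degree 4 is diatonic only in minor.

F# minor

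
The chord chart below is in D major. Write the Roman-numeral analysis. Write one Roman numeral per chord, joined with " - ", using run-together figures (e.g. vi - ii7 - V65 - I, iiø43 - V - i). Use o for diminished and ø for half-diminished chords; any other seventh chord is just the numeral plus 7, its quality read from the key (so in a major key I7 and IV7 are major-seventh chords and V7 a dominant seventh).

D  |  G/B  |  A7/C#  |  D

I - IV6 - V65 - I

D has root D, degree 1 in D major, so I.
G/B: major triad on G = scale degree 4 → IV6.
A7/C#: root A is the dominant; dominant seventh chord there is V65.
D has root D, degree 1 in D major, so I.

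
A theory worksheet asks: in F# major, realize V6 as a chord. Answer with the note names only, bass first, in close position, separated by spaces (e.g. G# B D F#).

E# G# C#

In F# major, the dominant is C#, and the diatonic chord built there is a major triad.
Stacking thirds from C# gives C#-E#-G#.
With the 6 figure the chord is in first inversion; from the bass E# upward in close position it reads E#-G#-C#.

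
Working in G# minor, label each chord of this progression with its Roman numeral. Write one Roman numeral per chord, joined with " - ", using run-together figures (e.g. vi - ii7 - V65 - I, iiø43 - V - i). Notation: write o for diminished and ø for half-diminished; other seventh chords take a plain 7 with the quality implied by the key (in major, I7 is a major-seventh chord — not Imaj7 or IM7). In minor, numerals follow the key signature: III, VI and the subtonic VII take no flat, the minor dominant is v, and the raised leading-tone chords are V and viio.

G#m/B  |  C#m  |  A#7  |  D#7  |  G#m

G#m/B: minor triad on G# = scale degree 1 → i6.
C#m: minor triad on C# = scale degree 4 → iv.
A#7: a dominant seventh chord on A#, the applied dominant of V → V7/V.
D#7: root D# is the dominant; dominant seventh chord there is V7.
G#m has root G#, degree 1 in G# minor, so i.

i6 - iv - V7/V - V7 - i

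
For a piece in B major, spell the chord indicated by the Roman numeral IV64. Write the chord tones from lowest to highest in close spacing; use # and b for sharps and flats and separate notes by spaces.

B E G#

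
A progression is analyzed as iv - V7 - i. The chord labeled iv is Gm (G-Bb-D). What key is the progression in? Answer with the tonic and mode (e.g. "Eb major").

D minor

iv is given as G-Bb-D — a minor triad with root G.
Counting down 3 scale steps from G places the tonic on D; a minor triad on degree 4 is diatonic only in minor.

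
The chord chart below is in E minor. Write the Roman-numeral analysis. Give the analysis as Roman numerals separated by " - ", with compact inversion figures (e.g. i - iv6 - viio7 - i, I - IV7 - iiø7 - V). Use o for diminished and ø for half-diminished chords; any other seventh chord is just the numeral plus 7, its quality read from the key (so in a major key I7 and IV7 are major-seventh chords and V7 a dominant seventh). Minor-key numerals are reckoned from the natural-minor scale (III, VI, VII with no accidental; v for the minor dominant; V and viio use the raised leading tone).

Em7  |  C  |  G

i7 - VI - III

Em7: minor seventh chord on E = scale degree 1 → i7.
C has root C, degree 6 in E minor, so VI.
G: root G is the mediant; major triad there is III.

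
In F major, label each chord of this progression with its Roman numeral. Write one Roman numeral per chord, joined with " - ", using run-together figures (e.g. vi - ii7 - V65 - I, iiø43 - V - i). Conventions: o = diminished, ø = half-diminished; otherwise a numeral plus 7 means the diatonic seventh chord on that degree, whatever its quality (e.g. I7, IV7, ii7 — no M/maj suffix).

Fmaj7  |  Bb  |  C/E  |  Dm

Fmaj7: root F is the tonic; major seventh chord there is I7.
Bb has root Bb, degree 4 in F major, so IV.
C/E has root C, degree 5 in F major, so V6.
Dm: root D is the submediant; minor triad there is vi.

I7 - IV - V6 - vi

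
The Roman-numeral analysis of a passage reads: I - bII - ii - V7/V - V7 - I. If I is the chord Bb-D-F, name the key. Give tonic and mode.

I is given as Bb-D-F — a major triad with root Bb.
If Bb is scale degree 1 and the mode makes that degree carry a major triad, the tonic is Bb and the mode is major.

Bb major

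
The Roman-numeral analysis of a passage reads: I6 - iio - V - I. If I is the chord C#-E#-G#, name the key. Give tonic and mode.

I is given as C#-E#-G# — a major triad with root C#.
If C# is scale degree 1 and the mode makes that degree carry a major triad, the tonic is C# and the mode is major.

C# major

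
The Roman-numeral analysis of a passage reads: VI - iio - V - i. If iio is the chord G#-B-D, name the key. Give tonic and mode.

F# minor

The chord G#dim is a diminished triad rooted on G#; its label is iio.
iio on G# implies G# is the supertonic; that puts the tonic at F#, and the lowercase numeral fits minor mode.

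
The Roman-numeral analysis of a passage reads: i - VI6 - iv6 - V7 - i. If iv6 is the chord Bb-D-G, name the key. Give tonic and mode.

iv6 is given as Bb-D-G — a minor triad with root G.
iv6 on G implies G is the subdominant; that puts the tonic at D, and the lowercase numeral fits minor mode.

D minor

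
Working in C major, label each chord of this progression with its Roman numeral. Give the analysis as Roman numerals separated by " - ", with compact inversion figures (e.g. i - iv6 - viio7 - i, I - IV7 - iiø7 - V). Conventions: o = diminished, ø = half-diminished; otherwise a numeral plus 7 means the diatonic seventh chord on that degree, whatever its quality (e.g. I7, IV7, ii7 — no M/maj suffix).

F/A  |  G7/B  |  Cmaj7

F/A has root F, degree 4 in C major, so IV6.
G7/B: dominant seventh chord on G = scale degree 5 → V65.
Cmaj7: major seventh chord on C = scale degree 1 → I7.

IV6 - V65 - I7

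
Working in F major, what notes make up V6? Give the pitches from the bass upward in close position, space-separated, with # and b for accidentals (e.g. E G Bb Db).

In F major, the dominant is C, and the diatonic chord built there is a major triad.
Stacking thirds from C gives C-E-G.
With the 6 figure the chord is in first inversion; from the bass E upward in close position it reads E-G-C.

E G C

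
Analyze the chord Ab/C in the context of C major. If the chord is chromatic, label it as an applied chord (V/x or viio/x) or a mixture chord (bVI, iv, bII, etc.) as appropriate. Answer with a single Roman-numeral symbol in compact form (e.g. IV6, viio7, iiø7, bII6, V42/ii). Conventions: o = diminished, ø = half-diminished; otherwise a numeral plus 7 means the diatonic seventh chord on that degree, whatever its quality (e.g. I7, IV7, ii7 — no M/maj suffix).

bVI6

Stacked in thirds the chord is Ab-C-Eb: a major triad on Ab.
Ab is the lowered sixth degree of C major (diatonic 6 would be A). This is a major triad on the lowered sixth degree, borrowed from the parallel minor.
With C in the bass the chord is in first inversion, so the figured bass is 6.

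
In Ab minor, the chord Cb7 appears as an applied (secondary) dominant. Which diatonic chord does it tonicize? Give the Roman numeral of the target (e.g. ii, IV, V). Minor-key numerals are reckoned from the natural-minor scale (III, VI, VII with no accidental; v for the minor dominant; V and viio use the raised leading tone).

VI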